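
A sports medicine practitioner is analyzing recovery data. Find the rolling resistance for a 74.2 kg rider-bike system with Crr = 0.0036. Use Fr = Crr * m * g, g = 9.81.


m * g = 74.2 * 9.81 = 727.902 N
Fr = 0.0036 * 727.902 = 2.62 N

2.62 N


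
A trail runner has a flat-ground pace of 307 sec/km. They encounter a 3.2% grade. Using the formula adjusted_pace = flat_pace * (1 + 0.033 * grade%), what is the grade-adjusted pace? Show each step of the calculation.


Grade factor = 1 + 0.033 * 3.2 = 1.1056
Adjusted = 307 * 1.1056 = 339.42 sec/km

339.42 s/km


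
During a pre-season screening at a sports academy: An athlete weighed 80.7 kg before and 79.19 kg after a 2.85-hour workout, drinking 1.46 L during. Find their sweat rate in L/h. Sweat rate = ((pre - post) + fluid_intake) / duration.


Body mass change = 1.51 kg
Total sweat loss = 1.51 + 1.46 = 2.97 L
Rate = 2.97 / 2.85 = 1.042 L/h

1.042 L/h


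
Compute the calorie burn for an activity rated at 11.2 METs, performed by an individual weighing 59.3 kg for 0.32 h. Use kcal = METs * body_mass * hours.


Product of METs and mass = 11.2 * 59.3 = 664.16
Total kcal = 664.16 * 0.32 = 212.53 kcal

212.53 kcal


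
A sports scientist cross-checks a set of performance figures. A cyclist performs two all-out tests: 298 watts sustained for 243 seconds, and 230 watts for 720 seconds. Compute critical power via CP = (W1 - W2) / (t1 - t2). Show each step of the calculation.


W1 = P1 * t1 = 298 * 243 = 72414 J
W2 = P2 * t2 = 230 * 720 = 165600 J
CP = (72414 - 165600) / (243 - 720)
= 195.36 W

195.36 W


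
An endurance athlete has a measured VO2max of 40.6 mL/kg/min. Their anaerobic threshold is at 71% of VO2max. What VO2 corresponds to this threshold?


Anaerobic threshold VO2 = VO2max * 71%
= 40.6 * 0.71
= 28.83 mL/kg/min

28.83 mL/kg/min


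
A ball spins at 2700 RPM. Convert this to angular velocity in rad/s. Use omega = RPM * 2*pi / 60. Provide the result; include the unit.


omega = 2700 * 2 * pi / 60
= 2700 * 6.28318531 / 60
= 16964.6 / 60
= 282.743 rad/s

282.743 rad/s


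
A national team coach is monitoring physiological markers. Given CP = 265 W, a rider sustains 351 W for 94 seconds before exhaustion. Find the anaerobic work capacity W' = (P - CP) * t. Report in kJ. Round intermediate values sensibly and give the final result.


Excess power = 351 - 265 = 86 W
Work above CP = 86 * 94 = 8084 J
W' = 8.084 kJ

8.084 kJ


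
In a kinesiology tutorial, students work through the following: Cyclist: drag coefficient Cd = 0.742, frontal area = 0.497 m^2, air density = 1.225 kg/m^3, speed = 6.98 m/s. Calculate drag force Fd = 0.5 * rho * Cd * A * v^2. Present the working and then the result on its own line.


v^2 = 6.98^2 = 48.7204
Fd = 0.5 * 1.225 * 0.742 * 0.497 * 48.7204
= 11.005 N

11.005 N


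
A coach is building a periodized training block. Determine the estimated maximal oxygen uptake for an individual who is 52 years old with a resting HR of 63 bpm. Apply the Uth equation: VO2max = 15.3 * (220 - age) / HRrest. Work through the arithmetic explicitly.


HRmax = 220 - 52 = 168
VO2max = 15.3 * (168 / 63)
= 15.3 * 2.6667
= 40.8 mL/kg/min

40.8 mL/kg/min


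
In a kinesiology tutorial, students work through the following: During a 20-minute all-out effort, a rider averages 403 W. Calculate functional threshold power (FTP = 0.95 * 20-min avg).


FTP = 0.95 * 403
= 382.85 W

382.85 W


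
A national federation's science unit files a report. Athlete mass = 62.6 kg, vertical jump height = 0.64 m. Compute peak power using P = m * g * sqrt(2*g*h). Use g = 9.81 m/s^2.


sqrt(2 * 9.81 * 0.64) = sqrt(12.5568) = 3.543558 m/s
P = 62.6 * 9.81 * 3.543558
= 2176.12 W

2176.12 W


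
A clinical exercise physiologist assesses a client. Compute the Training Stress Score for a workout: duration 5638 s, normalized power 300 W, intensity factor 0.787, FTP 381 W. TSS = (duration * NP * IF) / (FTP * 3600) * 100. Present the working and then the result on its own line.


Product = 5638 * 300 * 0.787 = 1331131.8
Base = 381 * 3600 = 1371600
TSS = 1331131.8 / 1371600 * 100 = 97.05

97.05 TSS


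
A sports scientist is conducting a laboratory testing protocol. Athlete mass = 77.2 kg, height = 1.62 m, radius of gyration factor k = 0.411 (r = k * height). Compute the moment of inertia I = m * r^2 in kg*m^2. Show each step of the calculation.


r = k * height = 0.411 * 1.62 = 0.66582 m
r^2 = 0.66582^2 = 0.443316
I = 77.2 * 0.443316 = 34.224 kg*m^2

34.224 kg*m^2


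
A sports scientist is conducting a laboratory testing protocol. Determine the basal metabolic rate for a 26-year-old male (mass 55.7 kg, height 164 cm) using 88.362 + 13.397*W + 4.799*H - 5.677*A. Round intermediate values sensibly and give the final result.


BMR = 88.362 + 13.397*55.7 + 4.799*164 - 5.677*26
= 1474.01 kcal/day

1474.01 kcal/day


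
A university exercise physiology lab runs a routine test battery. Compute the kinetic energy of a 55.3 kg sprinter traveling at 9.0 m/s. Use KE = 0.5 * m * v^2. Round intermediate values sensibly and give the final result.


Velocity squared = 81.0
KE = 0.5 * 55.3 * 81.0 = 2239.65 J

2239.65 J


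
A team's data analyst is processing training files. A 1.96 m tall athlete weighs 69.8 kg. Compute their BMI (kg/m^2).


height^2 = 3.8416 m^2
BMI = 69.8 / 3.8416 = 18.17 kg/m^2

18.17 kg/m^2


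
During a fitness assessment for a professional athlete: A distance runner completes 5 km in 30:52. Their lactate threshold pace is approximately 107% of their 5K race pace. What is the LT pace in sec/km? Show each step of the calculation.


Convert to seconds: 30 min 52 s = 1852 s
Pace per km = 1852 / 5 = 370.4 s/km
LT pace = 370.4 * 1.07 = 396.33 s/km

396.33 s/km


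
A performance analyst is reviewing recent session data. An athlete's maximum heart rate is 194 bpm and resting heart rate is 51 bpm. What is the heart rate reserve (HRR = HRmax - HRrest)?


HRR = HRmax - HRrest
= 194 - 51
= 143 bpm

143 bpm


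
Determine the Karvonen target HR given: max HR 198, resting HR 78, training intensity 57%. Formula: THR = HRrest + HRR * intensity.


HRR = HRmax - HRrest = 198 - 78 = 120
THR = 78 + 120 * 0.57
= 146.4 bpm

146.4 bpm


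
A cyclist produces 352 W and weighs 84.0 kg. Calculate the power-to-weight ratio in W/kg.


P/W = power / mass
= 352 / 84.0
= 4.19 W/kg

4.19 W/kg


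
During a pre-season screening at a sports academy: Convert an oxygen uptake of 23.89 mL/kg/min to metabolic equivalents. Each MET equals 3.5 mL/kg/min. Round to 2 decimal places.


One MET = 3.5 mL/kg/min
Number of METs = 23.89 / 3.5
= 6.83 METs

6.83 METs


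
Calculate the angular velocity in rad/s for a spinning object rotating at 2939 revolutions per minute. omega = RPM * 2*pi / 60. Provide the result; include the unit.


omega = RPM * 2*pi / 60
= 2939 * 6.28318531 / 60
= 307.771 rad/s

307.771 rad/s


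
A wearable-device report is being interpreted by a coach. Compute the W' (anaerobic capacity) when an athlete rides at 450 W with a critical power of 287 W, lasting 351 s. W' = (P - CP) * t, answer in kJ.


Above-CP power = 163 W
Duration = 351 s
W' = 163 * 351 = 57213 J
Convert: 57213 / 1000 = 57.213 kJ

57.213 kJ


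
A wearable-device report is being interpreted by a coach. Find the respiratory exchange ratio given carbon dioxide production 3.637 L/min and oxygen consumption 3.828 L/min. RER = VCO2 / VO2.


VCO2 = 3.637 L/min
VO2 = 3.828 L/min
RER = 3.637 / 3.828 = 0.9501

0.9501


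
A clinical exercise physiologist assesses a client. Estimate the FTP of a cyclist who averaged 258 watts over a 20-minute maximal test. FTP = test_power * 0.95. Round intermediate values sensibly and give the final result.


FTP = 258 * 0.95 = 245.1 W

245.1 W


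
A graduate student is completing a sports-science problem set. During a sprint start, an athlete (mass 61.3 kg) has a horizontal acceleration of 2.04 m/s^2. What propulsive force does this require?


Propulsive force = mass * acceleration
= 61.3 kg * 2.04 m/s^2
= 125.05 N

125.05 N


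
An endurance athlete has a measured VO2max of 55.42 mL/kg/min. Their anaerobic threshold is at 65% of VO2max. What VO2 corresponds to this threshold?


Anaerobic threshold VO2 = VO2max * 65%
= 55.42 * 0.65
= 36.02 mL/kg/min

36.02 mL/kg/min


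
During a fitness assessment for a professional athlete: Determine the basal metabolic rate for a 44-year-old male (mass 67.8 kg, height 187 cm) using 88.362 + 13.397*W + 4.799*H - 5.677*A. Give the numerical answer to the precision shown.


BMR = 88.362 + 13.397*67.8 + 4.799*187 - 5.677*44
= 1644.3 kcal/day

1644.3 kcal/day


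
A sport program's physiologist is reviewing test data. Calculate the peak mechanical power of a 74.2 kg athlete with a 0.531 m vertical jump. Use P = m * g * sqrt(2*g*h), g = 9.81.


First, sqrt(2gh) = sqrt(2 * 9.81 * 0.531)
= sqrt(10.41822) = 3.227727 m/s
Power = 74.2 * 9.81 * 3.227727 = 2349.47 W

2349.47 W


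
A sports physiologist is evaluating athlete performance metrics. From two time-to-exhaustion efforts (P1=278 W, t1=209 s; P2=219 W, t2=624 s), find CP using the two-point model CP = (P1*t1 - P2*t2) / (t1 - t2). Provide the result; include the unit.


Work in trial 1 = 58102 J
Work in trial 2 = 136656 J
Delta work = -78554 J
Delta time = -415 s
CP = -78554 / -415 = 189.29 W

189.29 W


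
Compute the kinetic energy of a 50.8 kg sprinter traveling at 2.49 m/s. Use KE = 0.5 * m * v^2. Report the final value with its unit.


Velocity squared = 6.2001
KE = 0.5 * 50.8 * 6.2001 = 157.48 J

157.48 J


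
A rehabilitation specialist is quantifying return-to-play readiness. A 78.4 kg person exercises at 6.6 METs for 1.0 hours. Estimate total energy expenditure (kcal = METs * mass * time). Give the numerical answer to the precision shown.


Energy = METs * mass(kg) * time(h)
= 6.6 * 78.4 * 1.0
= 517.44 kcal

517.44 kcal


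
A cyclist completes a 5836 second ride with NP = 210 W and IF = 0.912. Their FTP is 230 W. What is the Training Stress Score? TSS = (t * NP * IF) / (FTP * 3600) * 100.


t * NP * IF = 5836 * 210 * 0.912 = 1117710.72
FTP * 3600 = 828000
TSS = (1117710.72 / 828000) * 100 = 134.99

134.99 TSS


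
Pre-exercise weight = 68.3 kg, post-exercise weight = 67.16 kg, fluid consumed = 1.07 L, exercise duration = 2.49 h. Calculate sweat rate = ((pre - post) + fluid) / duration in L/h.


Weight loss = 68.3 - 67.16 = 1.14 kg (approx L)
Total sweat = 1.14 + 1.07 = 2.21 L
Sweat rate = 2.21 / 2.49 = 0.888 L/h

0.888 L/h


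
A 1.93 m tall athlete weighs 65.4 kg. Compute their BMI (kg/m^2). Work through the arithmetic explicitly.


height^2 = 3.7249 m^2
BMI = 65.4 / 3.7249 = 17.56 kg/m^2

17.56 kg/m^2


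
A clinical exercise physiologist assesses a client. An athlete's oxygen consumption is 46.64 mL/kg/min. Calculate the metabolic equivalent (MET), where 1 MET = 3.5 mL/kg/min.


MET = VO2 / 3.5
= 46.64 / 3.5
= 13.33 METs

13.33 METs


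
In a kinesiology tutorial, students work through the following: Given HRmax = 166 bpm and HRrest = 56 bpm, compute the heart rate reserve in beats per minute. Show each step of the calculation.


Heart rate reserve = maximum HR minus resting HR
HRR = 166 - 56 = 110 bpm

110 bpm


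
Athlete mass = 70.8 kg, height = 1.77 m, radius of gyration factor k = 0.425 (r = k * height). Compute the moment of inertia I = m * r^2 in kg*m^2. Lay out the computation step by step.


r = k * height = 0.425 * 1.77 = 0.75225 m
r^2 = 0.75225^2 = 0.56588
I = 70.8 * 0.56588 = 40.064 kg*m^2

40.064 kg*m^2


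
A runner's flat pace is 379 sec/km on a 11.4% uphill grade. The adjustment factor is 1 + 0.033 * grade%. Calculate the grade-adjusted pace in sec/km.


Factor = 1 + 0.033 * 11.4 = 1.3762
Adjusted pace = 379 * 1.3762
= 521.58 sec/km

521.58 s/km


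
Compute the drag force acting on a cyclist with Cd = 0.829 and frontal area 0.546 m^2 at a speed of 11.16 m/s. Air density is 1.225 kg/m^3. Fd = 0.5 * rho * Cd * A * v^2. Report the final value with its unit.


Step 1: v^2 = 124.5456
Step 2: Fd = 0.5 * 1.225 * 0.829 * 0.546 * 124.5456
= 34.529 N

34.529 N


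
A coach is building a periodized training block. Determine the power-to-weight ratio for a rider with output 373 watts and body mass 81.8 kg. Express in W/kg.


P/W = 373 / 81.8 = 4.56 W/kg

4.56 W/kg


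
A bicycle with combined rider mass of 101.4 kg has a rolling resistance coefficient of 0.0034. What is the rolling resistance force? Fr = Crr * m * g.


Fr = 0.0034 * 101.4 * 9.81
= 0.34476 * 9.81
= 3.382 N

3.382 N


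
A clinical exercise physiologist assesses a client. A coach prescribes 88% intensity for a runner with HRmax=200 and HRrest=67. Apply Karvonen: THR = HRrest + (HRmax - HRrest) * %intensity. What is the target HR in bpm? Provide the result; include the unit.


Heart rate reserve = 200 - 67 = 133
Intensity fraction = 88 / 100 = 0.88
THR = 67 + 133 * 0.88 = 184.04 bpm

184.04 bpm


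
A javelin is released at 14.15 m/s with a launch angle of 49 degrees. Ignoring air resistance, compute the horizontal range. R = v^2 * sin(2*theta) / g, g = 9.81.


Launch speed squared = 200.2225
sin(2 * 49 deg) = 0.990268
Range = 200.2225 * 0.990268 / 9.81
= 20.211 m

20.211 m


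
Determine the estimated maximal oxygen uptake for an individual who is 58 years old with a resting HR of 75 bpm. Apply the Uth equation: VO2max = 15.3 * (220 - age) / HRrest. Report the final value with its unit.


HRmax = 220 - 58 = 162
VO2max = 15.3 * (162 / 75)
= 15.3 * 2.16
= 33.05 mL/kg/min

33.05 mL/kg/min


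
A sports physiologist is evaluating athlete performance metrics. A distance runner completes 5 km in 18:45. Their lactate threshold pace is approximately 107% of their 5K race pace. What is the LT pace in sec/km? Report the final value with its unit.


Convert to seconds: 18 min 45 s = 1125 s
Pace per km = 1125 / 5 = 225.0 s/km
LT pace = 225.0 * 1.07 = 240.75 s/km

240.75 s/km


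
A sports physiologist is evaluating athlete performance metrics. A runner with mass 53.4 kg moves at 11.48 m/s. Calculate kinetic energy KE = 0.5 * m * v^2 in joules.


v^2 = 11.48^2 = 131.7904
KE = 0.5 * 53.4 * 131.7904
= 3518.8 J

3518.8 J


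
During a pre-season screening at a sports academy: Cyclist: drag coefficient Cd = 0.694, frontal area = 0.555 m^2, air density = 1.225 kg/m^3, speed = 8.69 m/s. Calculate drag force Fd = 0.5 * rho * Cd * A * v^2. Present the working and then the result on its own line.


v^2 = 8.69^2 = 75.5161
Fd = 0.5 * 1.225 * 0.694 * 0.555 * 75.5161
= 17.816 N

17.816 N


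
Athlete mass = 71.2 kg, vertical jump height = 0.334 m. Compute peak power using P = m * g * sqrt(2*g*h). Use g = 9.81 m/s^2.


sqrt(2 * 9.81 * 0.334) = sqrt(6.55308) = 2.559898 m/s
P = 71.2 * 9.81 * 2.559898
= 1788.02 W

1788.02 W


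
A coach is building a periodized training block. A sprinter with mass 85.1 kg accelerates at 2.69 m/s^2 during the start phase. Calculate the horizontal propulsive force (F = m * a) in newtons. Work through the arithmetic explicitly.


F = m * a
= 85.1 * 2.69
= 228.92 N

228.92 N


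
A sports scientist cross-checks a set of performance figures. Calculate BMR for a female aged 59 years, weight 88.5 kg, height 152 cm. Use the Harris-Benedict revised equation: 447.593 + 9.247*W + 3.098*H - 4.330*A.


Substituting values:
W term = 9.247 * 88.5 = 818.3595
H term = 3.098 * 152 = 470.896
A term = 4.330 * 59 = 255.47
BMR = 1481.38 kcal/day

1481.38 kcal/day


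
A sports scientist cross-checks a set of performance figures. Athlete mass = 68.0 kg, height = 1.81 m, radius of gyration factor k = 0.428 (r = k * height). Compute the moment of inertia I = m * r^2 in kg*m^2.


r = k * height = 0.428 * 1.81 = 0.77468 m
r^2 = 0.77468^2 = 0.600129
I = 68.0 * 0.600129 = 40.809 kg*m^2

40.809 kg*m^2


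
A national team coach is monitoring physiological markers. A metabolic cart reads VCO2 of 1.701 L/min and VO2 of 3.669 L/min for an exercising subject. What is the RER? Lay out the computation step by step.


RER = VCO2 / VO2 = 1.701 / 3.669 = 0.4636

0.4636


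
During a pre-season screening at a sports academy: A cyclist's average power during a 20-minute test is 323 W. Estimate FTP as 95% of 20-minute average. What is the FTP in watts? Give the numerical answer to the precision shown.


FTP = 20-min power * 0.95
= 323 * 0.95
= 306.85 W

306.85 W


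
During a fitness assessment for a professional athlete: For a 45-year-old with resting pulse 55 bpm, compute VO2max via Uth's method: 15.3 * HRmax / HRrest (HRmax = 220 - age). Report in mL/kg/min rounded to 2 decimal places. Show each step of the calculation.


Step 1: HRmax = 220 - 45 = 175 bpm
Step 2: Ratio = 175 / 55 = 3.1818
Step 3: VO2max = 15.3 * 3.1818 = 48.68 mL/kg/min

48.68 mL/kg/min


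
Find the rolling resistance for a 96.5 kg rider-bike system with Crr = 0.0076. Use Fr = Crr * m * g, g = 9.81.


m * g = 96.5 * 9.81 = 946.665 N
Fr = 0.0076 * 946.665 = 7.195 N

7.195 N


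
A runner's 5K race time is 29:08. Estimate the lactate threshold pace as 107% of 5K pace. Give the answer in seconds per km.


Total race time = 29*60 + 8 = 1748 seconds
5K pace = 1748 / 5 = 349.6 sec/km
LT pace = 349.6 * 1.07 = 374.07 sec/km

374.07 s/km


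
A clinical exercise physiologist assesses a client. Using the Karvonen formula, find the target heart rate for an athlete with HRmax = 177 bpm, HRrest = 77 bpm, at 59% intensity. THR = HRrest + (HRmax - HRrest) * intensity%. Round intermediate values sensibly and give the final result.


HRR = 177 - 77 = 100
THR = 77 + 100 * 0.59
= 77 + 59.0
= 136.0 bpm

136.0 bpm


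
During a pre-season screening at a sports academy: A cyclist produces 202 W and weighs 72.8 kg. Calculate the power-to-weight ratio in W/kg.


P/W = power / mass
= 202 / 72.8
= 2.775 W/kg

2.775 W/kg


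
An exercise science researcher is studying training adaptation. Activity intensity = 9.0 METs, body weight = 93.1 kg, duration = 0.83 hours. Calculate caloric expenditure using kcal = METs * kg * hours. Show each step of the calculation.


kcal = 9.0 * 93.1 * 0.83
= 837.9 * 0.83
= 695.46 kcal

695.46 kcal


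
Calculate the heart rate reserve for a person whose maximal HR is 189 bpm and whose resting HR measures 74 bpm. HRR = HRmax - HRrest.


HRmax = 189 bpm
HRrest = 74 bpm
HRR = 189 - 74 = 115 bpm

115 bpm


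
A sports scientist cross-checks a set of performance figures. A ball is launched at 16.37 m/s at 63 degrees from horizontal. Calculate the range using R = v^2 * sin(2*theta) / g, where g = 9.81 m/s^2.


sin(2 * 63) = sin(126) = 0.809017
v^2 = 16.37^2 = 267.9769
R = 267.9769 * 0.809017 / 9.81
= 22.1 m

22.1 m


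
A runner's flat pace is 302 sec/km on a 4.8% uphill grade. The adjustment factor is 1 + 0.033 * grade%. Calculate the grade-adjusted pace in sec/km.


Factor = 1 + 0.033 * 4.8 = 1.1584
Adjusted pace = 302 * 1.1584
= 349.84 sec/km

349.84 s/km


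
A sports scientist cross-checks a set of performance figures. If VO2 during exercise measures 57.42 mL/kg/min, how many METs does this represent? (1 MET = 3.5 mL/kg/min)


METs = VO2 / 3.5 = 57.42 / 3.5 = 16.41

16.41 METs


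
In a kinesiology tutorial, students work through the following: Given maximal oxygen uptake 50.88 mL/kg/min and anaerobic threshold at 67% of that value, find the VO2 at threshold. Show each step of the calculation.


Percentage as decimal = 0.67
VO2 at AT = 50.88 * 0.67 = 34.09 mL/kg/min

34.09 mL/kg/min


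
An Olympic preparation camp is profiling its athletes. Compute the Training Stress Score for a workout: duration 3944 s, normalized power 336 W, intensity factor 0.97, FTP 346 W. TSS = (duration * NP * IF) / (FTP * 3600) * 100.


Product = 3944 * 336 * 0.97 = 1285428.48
Base = 346 * 3600 = 1245600
TSS = 1285428.48 / 1245600 * 100 = 103.2

103.2 TSS


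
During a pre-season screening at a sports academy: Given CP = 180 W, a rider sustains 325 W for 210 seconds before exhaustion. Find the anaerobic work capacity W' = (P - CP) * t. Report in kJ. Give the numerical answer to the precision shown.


Excess power = 325 - 180 = 145 W
Work above CP = 145 * 210 = 30450 J
W' = 30.45 kJ

30.45 kJ


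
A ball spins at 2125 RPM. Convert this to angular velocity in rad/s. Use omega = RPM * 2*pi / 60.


omega = 2125 * 2 * pi / 60
= 2125 * 6.28318531 / 60
= 13351.769 / 60
= 222.529 rad/s

222.529 rad/s


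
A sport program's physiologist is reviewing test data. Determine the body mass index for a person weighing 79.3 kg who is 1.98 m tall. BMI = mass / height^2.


BMI = mass / height^2
= 79.3 / 1.98^2
= 79.3 / 3.9204
= 20.23 kg/m^2

20.23 kg/m^2


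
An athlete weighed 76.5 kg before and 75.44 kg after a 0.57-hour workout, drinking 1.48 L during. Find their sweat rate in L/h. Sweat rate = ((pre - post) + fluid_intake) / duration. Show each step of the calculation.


Body mass change = 1.06 kg
Total sweat loss = 1.06 + 1.48 = 2.54 L
Rate = 2.54 / 0.57 = 4.456 L/h

4.456 L/h


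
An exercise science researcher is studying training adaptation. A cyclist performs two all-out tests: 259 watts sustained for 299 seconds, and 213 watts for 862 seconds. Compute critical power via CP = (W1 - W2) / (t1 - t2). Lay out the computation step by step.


W1 = P1 * t1 = 259 * 299 = 77441 J
W2 = P2 * t2 = 213 * 862 = 183606 J
CP = (77441 - 183606) / (299 - 862)
= 188.57 W

188.57 W


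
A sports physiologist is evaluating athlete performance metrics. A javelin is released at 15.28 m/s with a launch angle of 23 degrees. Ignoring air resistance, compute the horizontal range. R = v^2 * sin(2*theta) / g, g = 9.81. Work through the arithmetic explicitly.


Launch speed squared = 233.4784
sin(2 * 23 deg) = 0.71934
Range = 233.4784 * 0.71934 / 9.81
= 17.12 m

17.12 m


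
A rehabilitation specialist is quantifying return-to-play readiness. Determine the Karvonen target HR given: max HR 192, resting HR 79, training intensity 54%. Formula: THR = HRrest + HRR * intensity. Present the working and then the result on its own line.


HRR = HRmax - HRrest = 192 - 79 = 113
THR = 79 + 113 * 0.54
= 140.02 bpm

140.02 bpm


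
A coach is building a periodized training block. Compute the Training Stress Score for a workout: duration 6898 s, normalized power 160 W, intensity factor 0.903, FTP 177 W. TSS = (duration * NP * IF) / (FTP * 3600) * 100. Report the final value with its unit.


Product = 6898 * 160 * 0.903 = 996623.04
Base = 177 * 3600 = 637200
TSS = 996623.04 / 637200 * 100 = 156.41

156.41 TSS


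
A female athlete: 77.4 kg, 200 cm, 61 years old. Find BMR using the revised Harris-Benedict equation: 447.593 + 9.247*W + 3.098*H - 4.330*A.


Intercept = 447.593
Weight contribution = 9.247 * 77.4 = 715.7178
Height contribution = 3.098 * 200 = 619.6
Age contribution = 4.33 * 61 = 264.13
BMR = 447.593 + 715.7178 + 619.6 - 264.13
= 1518.78 kcal/day

1518.78 kcal/day


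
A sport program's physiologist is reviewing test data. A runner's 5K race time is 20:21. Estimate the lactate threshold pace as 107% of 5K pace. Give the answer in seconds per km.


Total race time = 20*60 + 21 = 1221 seconds
5K pace = 1221 / 5 = 244.2 sec/km
LT pace = 244.2 * 1.07 = 261.29 sec/km

261.29 s/km


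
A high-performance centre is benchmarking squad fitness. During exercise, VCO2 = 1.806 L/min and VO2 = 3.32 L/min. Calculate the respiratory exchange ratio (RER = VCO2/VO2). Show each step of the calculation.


RER = VCO2 / VO2
= 1.806 / 3.32
= 0.544

0.544


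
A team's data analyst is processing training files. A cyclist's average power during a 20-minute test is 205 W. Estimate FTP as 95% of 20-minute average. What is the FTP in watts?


FTP = 20-min power * 0.95
= 205 * 0.95
= 194.75 W

194.75 W


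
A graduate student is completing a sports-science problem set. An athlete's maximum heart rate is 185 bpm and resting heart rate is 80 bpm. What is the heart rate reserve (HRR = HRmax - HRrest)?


HRR = HRmax - HRrest
= 185 - 80
= 105 bpm

105 bpm


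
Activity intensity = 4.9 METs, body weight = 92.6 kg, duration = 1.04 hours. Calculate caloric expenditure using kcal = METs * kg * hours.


kcal = 4.9 * 92.6 * 1.04
= 453.74 * 1.04
= 471.89 kcal

471.89 kcal


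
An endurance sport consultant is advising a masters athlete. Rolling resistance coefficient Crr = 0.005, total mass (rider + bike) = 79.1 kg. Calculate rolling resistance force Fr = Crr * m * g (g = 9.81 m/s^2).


Fr = Crr * m * g
= 0.005 * 79.1 * 9.81
= 3.88 N

3.88 N


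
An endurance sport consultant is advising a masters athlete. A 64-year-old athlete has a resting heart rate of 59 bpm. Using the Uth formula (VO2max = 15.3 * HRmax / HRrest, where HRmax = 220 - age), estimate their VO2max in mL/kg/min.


HRmax = 220 - 64 = 156 bpm
Ratio = HRmax / HRrest = 156 / 59 = 2.6441
VO2max = 15.3 * 2.6441 = 40.45 mL/kg/min

40.45 mL/kg/min


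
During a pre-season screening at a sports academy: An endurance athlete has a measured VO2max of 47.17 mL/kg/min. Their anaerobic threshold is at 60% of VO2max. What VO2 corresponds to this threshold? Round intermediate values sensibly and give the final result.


Anaerobic threshold VO2 = VO2max * 60%
= 47.17 * 0.6
= 28.3 mL/kg/min

28.3 mL/kg/min


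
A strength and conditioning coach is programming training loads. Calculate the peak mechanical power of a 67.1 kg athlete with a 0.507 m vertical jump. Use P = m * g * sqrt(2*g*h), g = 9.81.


First, sqrt(2gh) = sqrt(2 * 9.81 * 0.507)
= sqrt(9.94734) = 3.15394 m/s
Power = 67.1 * 9.81 * 3.15394 = 2076.08 W

2076.08 W


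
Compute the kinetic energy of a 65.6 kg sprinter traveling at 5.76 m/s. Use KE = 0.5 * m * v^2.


Velocity squared = 33.1776
KE = 0.5 * 65.6 * 33.1776 = 1088.23 J

1088.23 J


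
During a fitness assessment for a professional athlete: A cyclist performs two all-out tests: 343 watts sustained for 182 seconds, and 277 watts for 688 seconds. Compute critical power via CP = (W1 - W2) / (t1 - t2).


W1 = P1 * t1 = 343 * 182 = 62426 J
W2 = P2 * t2 = 277 * 688 = 190576 J
CP = (62426 - 190576) / (182 - 688)
= 253.26 W

253.26 W


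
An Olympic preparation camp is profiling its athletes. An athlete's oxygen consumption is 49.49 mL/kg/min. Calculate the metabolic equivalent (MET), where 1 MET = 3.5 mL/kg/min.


MET = VO2 / 3.5
= 49.49 / 3.5
= 14.14 METs

14.14 METs


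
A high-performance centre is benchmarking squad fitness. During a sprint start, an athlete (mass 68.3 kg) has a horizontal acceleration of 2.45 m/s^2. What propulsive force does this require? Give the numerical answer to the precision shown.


Propulsive force = mass * acceleration
= 68.3 kg * 2.45 m/s^2
= 167.34 N

167.34 N


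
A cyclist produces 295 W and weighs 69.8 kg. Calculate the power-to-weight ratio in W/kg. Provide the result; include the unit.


P/W = power / mass
= 295 / 69.8
= 4.226 W/kg

4.226 W/kg


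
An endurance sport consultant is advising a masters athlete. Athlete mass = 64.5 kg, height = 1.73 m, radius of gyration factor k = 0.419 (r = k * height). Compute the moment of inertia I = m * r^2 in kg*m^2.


r = k * height = 0.419 * 1.73 = 0.72487 m
r^2 = 0.72487^2 = 0.525437
I = 64.5 * 0.525437 = 33.891 kg*m^2

33.891 kg*m^2


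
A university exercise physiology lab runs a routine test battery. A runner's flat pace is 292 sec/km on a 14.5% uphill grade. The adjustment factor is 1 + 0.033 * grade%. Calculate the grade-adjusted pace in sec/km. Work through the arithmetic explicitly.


Factor = 1 + 0.033 * 14.5 = 1.4785
Adjusted pace = 292 * 1.4785
= 431.72 sec/km

431.72 s/km


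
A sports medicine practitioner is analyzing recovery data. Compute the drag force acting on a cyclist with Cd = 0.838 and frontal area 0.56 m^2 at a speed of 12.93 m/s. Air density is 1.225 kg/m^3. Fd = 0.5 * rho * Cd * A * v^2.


Step 1: v^2 = 167.1849
Step 2: Fd = 0.5 * 1.225 * 0.838 * 0.56 * 167.1849
= 48.055 N

48.055 N


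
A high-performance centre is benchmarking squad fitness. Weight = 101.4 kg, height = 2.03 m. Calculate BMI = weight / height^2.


height^2 = 2.03^2 = 4.1209
BMI = 101.4 / 4.1209 = 24.61 kg/m^2

24.61 kg/m^2


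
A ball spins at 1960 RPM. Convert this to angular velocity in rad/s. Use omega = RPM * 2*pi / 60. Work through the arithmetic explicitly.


omega = 1960 * 2 * pi / 60
= 1960 * 6.28318531 / 60
= 12315.043 / 60
= 205.251 rad/s

205.251 rad/s


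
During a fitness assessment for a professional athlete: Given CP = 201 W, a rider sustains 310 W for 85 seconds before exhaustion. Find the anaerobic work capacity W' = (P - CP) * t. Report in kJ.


Excess power = 310 - 201 = 109 W
Work above CP = 109 * 85 = 9265 J
W' = 9.265 kJ

9.265 kJ


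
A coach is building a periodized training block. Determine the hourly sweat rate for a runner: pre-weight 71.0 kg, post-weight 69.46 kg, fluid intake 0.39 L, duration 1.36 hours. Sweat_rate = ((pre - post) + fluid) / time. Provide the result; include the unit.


Mass lost = 71.0 - 69.46 = 1.54 kg
Add fluid consumed: 1.54 + 0.39 = 1.93 L total sweat
Sweat rate = 1.93 / 1.36 = 1.419 L/h

1.419 L/h


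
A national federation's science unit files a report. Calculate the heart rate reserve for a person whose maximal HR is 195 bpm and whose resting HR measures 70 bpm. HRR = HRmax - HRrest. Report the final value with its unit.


HRmax = 195 bpm
HRrest = 70 bpm
HRR = 195 - 70 = 125 bpm

125 bpm


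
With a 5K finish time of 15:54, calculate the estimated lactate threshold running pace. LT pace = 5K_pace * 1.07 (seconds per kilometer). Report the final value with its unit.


Race duration = 954 s for 5 km
Average pace = 954 / 5 = 190.8 s/km
LT pace = 190.8 * 1.07
= 204.16 s/km

204.16 s/km


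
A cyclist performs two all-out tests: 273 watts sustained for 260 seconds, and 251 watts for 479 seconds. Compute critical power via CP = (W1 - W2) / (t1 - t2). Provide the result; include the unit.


W1 = P1 * t1 = 273 * 260 = 70980 J
W2 = P2 * t2 = 251 * 479 = 120229 J
CP = (70980 - 120229) / (260 - 479)
= 224.88 W

224.88 W


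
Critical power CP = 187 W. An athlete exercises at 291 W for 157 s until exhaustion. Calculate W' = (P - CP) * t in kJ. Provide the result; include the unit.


P - CP = 291 - 187 = 104 W
W' = 104 * 157 = 16328 J
= 16328 / 1000 = 16.328 kJ

16.328 kJ


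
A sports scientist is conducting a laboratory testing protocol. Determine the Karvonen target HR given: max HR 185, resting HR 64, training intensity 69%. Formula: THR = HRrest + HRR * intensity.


HRR = HRmax - HRrest = 185 - 64 = 121
THR = 64 + 121 * 0.69
= 147.49 bpm

147.49 bpm


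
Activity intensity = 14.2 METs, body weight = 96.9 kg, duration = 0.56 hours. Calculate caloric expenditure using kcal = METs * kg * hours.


kcal = 14.2 * 96.9 * 0.56
= 1375.98 * 0.56
= 770.55 kcal

770.55 kcal


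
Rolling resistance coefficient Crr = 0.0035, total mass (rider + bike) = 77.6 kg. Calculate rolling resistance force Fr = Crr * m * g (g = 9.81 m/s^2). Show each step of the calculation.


Fr = Crr * m * g
= 0.0035 * 77.6 * 9.81
= 2.664 N

2.664 N


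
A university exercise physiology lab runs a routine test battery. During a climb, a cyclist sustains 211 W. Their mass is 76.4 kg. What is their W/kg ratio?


Power-to-weight = 211 W / 76.4 kg
= 2.762 W/kg

2.762 W/kg


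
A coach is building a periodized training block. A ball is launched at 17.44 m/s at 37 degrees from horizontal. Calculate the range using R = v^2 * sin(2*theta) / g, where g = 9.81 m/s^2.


sin(2 * 37) = sin(74) = 0.961262
v^2 = 17.44^2 = 304.1536
R = 304.1536 * 0.961262 / 9.81
= 29.803 m

29.803 m


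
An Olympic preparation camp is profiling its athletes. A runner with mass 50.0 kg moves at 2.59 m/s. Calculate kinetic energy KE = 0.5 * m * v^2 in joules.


v^2 = 2.59^2 = 6.7081
KE = 0.5 * 50.0 * 6.7081
= 167.7 J

167.7 J


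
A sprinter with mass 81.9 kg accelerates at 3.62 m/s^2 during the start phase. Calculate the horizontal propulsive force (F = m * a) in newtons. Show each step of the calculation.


F = m * a
= 81.9 * 3.62
= 296.48 N

296.48 N


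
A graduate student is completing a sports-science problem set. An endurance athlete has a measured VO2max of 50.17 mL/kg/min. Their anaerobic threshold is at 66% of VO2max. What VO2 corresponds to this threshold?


Anaerobic threshold VO2 = VO2max * 66%
= 50.17 * 0.66
= 33.11 mL/kg/min

33.11 mL/kg/min


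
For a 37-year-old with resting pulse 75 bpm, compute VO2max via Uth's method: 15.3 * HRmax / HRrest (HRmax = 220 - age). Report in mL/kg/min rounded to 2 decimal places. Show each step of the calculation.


Step 1: HRmax = 220 - 37 = 183 bpm
Step 2: Ratio = 183 / 75 = 2.44
Step 3: VO2max = 15.3 * 2.44 = 37.33 mL/kg/min

37.33 mL/kg/min


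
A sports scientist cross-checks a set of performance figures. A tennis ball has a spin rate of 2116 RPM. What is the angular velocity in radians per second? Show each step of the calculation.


Convert RPM to rad/s: multiply by 2*pi and divide by 60
omega = 2116 * 2 * pi / 60
= 221.587 rad/s

221.587 rad/s


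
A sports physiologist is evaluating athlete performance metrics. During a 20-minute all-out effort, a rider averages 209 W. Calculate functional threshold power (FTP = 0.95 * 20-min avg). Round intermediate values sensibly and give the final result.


FTP = 0.95 * 209
= 198.55 W

198.55 W


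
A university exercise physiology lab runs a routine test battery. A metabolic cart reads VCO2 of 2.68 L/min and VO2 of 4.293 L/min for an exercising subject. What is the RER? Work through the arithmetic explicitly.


RER = VCO2 / VO2 = 2.68 / 4.293 = 0.6243

0.6243


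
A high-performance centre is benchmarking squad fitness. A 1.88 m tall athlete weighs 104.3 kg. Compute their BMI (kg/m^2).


height^2 = 3.5344 m^2
BMI = 104.3 / 3.5344 = 29.51 kg/m^2

29.51 kg/m^2


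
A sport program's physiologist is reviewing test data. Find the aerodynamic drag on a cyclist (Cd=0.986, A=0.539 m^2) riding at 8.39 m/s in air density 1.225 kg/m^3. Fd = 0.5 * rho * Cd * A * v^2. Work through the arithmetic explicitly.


Fd = 0.5 * 1.225 * 0.986 * 0.539 * 8.39^2
= 0.5 * 1.225 * 0.986 * 0.539 * 70.3921
= 22.914 N

22.914 N


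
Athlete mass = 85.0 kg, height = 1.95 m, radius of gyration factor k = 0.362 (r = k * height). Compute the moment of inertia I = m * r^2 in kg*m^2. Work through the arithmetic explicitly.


r = k * height = 0.362 * 1.95 = 0.7059 m
r^2 = 0.7059^2 = 0.498295
I = 85.0 * 0.498295 = 42.355 kg*m^2

42.355 kg*m^2


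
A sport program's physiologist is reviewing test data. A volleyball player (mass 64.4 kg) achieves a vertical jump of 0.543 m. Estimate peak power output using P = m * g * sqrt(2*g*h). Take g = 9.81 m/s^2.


2 * g * h = 2 * 9.81 * 0.543 = 10.65366
sqrt(10.65366) = 3.263994 m/s
P = 64.4 * 9.81 * 3.263994 = 2062.07 W

2062.07 W


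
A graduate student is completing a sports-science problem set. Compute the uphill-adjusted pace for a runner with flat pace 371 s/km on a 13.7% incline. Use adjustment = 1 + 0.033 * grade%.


Adjustment factor = 1 + 0.033 * 13.7 = 1.4521
Grade-adjusted pace = 371 * 1.4521 = 538.73 s/km

538.73 s/km


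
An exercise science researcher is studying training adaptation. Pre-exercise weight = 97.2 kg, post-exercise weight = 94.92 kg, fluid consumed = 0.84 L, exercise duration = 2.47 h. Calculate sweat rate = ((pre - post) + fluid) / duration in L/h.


Weight loss = 97.2 - 94.92 = 2.28 kg (approx L)
Total sweat = 2.28 + 0.84 = 3.12 L
Sweat rate = 3.12 / 2.47 = 1.263 L/h

1.263 L/h


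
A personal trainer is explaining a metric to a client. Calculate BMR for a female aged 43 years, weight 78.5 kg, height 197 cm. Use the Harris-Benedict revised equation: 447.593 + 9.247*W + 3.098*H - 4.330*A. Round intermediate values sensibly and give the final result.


Substituting values:
W term = 9.247 * 78.5 = 725.8895
H term = 3.098 * 197 = 610.306
A term = 4.330 * 43 = 186.19
BMR = 1597.6 kcal/day

1597.6 kcal/day


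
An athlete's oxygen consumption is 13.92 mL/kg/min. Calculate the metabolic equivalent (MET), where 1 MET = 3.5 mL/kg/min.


MET = VO2 / 3.5
= 13.92 / 3.5
= 3.98 METs

3.98 METs


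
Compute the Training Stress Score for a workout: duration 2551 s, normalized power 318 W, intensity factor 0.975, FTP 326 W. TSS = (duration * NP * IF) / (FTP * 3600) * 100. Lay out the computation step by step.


Product = 2551 * 318 * 0.975 = 790937.55
Base = 326 * 3600 = 1173600
TSS = 790937.55 / 1173600 * 100 = 67.39

67.39 TSS


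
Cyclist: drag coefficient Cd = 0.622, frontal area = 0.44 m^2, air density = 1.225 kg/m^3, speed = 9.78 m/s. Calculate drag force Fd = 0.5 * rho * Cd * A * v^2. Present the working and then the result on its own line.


v^2 = 9.78^2 = 95.6484
Fd = 0.5 * 1.225 * 0.622 * 0.44 * 95.6484
= 16.033 N

16.033 N


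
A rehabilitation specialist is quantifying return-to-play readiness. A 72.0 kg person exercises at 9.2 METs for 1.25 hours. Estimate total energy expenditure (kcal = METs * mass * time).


Energy = METs * mass(kg) * time(h)
= 9.2 * 72.0 * 1.25
= 828.0 kcal

828.0 kcal


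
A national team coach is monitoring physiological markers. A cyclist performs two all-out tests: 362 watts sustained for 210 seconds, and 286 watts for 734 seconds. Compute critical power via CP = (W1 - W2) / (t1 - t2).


W1 = P1 * t1 = 362 * 210 = 76020 J
W2 = P2 * t2 = 286 * 734 = 209924 J
CP = (76020 - 209924) / (210 - 734)
= 255.54 W

255.54 W


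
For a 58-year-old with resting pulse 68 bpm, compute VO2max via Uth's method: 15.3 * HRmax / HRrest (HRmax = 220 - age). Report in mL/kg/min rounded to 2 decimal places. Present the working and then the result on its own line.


Step 1: HRmax = 220 - 58 = 162 bpm
Step 2: Ratio = 162 / 68 = 2.3824
Step 3: VO2max = 15.3 * 2.3824 = 36.45 mL/kg/min

36.45 mL/kg/min


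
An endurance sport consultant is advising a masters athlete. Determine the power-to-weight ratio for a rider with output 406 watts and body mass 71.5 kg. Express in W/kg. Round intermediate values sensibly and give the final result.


P/W = 406 / 71.5 = 5.678 W/kg

5.678 W/kg


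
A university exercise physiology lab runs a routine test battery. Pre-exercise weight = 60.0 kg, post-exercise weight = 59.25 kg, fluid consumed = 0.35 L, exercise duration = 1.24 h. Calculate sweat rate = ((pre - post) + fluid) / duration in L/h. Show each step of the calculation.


Weight loss = 60.0 - 59.25 = 0.75 kg (approx L)
Total sweat = 0.75 + 0.35 = 1.1 L
Sweat rate = 1.1 / 1.24 = 0.887 L/h

0.887 L/h


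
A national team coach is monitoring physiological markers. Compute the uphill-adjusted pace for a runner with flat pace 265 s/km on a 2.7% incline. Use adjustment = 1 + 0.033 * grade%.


Adjustment factor = 1 + 0.033 * 2.7 = 1.0891
Grade-adjusted pace = 265 * 1.0891 = 288.61 s/km

288.61 s/km


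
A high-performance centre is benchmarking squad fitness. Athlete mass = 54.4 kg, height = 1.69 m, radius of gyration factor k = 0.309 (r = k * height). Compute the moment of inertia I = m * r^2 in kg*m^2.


r = k * height = 0.309 * 1.69 = 0.52221 m
r^2 = 0.52221^2 = 0.272703
I = 54.4 * 0.272703 = 14.835 kg*m^2

14.835 kg*m^2


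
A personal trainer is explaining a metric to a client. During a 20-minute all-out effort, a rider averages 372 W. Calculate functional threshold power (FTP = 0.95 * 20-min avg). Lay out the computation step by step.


FTP = 0.95 * 372
= 353.4 W

353.4 W


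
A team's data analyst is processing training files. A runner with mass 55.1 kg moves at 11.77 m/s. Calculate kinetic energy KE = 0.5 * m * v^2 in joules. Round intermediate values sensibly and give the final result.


v^2 = 11.77^2 = 138.5329
KE = 0.5 * 55.1 * 138.5329
= 3816.58 J

3816.58 J


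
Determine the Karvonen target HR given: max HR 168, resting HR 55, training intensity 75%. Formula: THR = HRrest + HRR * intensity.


HRR = HRmax - HRrest = 168 - 55 = 113
THR = 55 + 113 * 0.75
= 139.75 bpm

139.75 bpm
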